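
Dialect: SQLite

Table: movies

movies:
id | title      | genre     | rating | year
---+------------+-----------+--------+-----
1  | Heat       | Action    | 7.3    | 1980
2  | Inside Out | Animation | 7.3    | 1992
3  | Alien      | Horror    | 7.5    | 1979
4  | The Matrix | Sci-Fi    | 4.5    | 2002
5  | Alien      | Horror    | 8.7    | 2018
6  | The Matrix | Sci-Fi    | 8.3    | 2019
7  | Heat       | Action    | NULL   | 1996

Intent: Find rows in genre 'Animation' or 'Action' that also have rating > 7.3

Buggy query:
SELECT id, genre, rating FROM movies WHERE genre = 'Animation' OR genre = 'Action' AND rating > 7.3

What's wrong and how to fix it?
Bug: AND binds tighter than OR, so this parses as genre = 'Animation' OR (genre = 'Action' AND rating > 7.3)

Fix: Add parentheses around the OR so the AND applies to both alternatives

Corrected query:
SELECT id, genre, rating FROM movies WHERE (genre = 'Animation' OR genre = 'Action') AND rating > 7.3

Result:
(no rows)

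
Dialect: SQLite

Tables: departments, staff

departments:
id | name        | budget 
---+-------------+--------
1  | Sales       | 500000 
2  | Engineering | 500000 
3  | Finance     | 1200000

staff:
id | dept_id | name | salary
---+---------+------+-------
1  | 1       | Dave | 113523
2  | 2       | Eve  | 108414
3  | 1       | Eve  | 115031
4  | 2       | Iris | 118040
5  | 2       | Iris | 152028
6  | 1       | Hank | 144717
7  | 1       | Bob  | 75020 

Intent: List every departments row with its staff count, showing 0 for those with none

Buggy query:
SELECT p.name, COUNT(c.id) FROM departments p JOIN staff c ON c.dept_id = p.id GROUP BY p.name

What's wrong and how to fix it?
Bug: INNER JOIN drops departments rows that have no matching staff rows

Fix: Use LEFT JOIN so parents without children still appear (COUNT(c.id) gives 0)

Corrected query:
SELECT p.name, COUNT(c.id) FROM departments p LEFT JOIN staff c ON c.dept_id = p.id GROUP BY p.name

Result:
name        | COUNT(c.id)
------------+------------
Engineering | 3          
Finance     | 0          
Sales       | 4          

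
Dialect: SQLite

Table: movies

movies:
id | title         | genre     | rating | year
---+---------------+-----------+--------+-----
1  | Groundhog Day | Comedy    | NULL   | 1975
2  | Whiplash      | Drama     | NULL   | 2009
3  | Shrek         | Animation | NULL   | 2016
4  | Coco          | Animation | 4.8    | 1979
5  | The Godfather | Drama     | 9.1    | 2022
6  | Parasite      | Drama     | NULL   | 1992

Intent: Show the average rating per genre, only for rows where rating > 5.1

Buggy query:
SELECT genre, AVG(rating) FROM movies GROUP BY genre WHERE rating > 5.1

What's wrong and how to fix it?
Bug: Row-level WHERE must come before GROUP BY in the clause order

Fix: Place WHERE between FROM and GROUP BY

Corrected query:
SELECT genre, AVG(rating) FROM movies WHERE rating > 5.1 GROUP BY genre

Result:
genre | AVG(rating)
------+------------
Drama | 9.1        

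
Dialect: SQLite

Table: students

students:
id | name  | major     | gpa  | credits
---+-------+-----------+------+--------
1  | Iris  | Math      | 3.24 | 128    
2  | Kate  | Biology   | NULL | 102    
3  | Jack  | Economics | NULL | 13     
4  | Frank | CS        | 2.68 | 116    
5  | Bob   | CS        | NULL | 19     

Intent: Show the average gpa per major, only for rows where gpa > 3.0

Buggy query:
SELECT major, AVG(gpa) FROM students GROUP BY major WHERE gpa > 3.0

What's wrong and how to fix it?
Bug: Row-level WHERE must come before GROUP BY in the clause order

Fix: Place WHERE between FROM and GROUP BY

Corrected query:
SELECT major, AVG(gpa) FROM students WHERE gpa > 3.0 GROUP BY major

Result:
major | AVG(gpa)
------+---------
Math  | 3.24    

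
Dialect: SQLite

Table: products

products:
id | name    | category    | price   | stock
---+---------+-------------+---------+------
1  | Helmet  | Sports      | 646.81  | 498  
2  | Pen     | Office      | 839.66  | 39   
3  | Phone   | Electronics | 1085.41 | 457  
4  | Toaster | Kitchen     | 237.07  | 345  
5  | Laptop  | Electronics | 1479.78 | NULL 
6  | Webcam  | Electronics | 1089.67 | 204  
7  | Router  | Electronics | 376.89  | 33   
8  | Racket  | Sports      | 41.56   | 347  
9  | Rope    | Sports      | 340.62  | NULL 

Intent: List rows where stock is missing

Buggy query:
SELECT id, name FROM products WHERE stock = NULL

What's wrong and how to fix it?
Bug: Comparing to NULL with '=' never matches; NULL = NULL is unknown, not true

Fix: Replace '= NULL' with 'IS NULL'

Corrected query:
SELECT id, name FROM products WHERE stock IS NULL

Result:
id | name  
---+-------
5  | Laptop
9  | Rope  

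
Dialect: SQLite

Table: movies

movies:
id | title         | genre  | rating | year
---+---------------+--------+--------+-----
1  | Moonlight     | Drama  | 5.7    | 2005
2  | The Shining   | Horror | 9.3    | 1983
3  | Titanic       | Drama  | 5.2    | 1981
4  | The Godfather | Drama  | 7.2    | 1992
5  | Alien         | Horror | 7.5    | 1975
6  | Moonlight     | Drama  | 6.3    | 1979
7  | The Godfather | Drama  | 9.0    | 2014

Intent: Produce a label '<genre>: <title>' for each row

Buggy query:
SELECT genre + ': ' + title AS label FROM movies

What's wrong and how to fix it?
Bug: SQLite uses || for string concatenation; + coerces text to numbers (yielding 0)

Fix: Replace + with || to concatenate text

Corrected query:
SELECT genre || ': ' || title AS label FROM movies

Result:
label               
--------------------
Drama: Moonlight    
Horror: The Shining 
Drama: Titanic      
Drama: The Godfather
Horror: Alien       
Drama: Moonlight    
Drama: The Godfather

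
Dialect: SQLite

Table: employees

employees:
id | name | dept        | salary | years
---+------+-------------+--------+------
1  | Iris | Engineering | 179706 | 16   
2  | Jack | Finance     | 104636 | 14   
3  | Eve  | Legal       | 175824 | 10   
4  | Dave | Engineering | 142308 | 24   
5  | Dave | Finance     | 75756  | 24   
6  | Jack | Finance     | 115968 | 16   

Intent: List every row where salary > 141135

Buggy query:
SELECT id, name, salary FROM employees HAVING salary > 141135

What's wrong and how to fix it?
Bug: HAVING filters the output of aggregation, but this query has no GROUP BY and no aggregate functions, so SQLite rejects it (HAVING clause on a non-aggregate query); the condition here is per row

Fix: Use WHERE for row-level filtering

Corrected query:
SELECT id, name, salary FROM employees WHERE salary > 141135

Result:
id | name | salary
---+------+-------
1  | Iris | 179706
3  | Eve  | 175824
4  | Dave | 142308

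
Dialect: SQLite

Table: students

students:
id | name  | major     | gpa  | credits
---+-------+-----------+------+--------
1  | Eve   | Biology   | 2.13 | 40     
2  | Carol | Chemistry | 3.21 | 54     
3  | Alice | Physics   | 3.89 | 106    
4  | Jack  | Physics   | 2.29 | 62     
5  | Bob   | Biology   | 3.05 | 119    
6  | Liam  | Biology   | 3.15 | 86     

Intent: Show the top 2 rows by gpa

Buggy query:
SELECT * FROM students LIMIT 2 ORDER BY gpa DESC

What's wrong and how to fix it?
Bug: ORDER BY cannot follow LIMIT; LIMIT is the final clause

Fix: Sort with ORDER BY, then apply LIMIT

Corrected query:
SELECT * FROM students ORDER BY gpa DESC LIMIT 2

Result:
id | name  | major     | gpa  | credits
---+-------+-----------+------+--------
3  | Alice | Physics   | 3.89 | 106    
2  | Carol | Chemistry | 3.21 | 54     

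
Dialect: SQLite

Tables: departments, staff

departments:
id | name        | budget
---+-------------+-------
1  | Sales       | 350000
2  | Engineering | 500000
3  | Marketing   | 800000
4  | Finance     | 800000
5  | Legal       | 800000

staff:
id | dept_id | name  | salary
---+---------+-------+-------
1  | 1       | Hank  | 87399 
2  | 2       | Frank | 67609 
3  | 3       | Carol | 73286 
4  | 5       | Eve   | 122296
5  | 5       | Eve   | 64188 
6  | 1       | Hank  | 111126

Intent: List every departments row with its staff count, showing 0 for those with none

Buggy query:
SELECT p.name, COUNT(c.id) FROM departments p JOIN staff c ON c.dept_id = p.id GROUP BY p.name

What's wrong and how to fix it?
Bug: An inner join excludes parents with zero children

Fix: Switch to LEFT JOIN to retain unmatched parent rows

Corrected query:
SELECT p.name, COUNT(c.id) FROM departments p LEFT JOIN staff c ON c.dept_id = p.id GROUP BY p.name

Result:
name        | COUNT(c.id)
------------+------------
Engineering | 1          
Finance     | 0          
Legal       | 2          
Marketing   | 1          
Sales       | 2          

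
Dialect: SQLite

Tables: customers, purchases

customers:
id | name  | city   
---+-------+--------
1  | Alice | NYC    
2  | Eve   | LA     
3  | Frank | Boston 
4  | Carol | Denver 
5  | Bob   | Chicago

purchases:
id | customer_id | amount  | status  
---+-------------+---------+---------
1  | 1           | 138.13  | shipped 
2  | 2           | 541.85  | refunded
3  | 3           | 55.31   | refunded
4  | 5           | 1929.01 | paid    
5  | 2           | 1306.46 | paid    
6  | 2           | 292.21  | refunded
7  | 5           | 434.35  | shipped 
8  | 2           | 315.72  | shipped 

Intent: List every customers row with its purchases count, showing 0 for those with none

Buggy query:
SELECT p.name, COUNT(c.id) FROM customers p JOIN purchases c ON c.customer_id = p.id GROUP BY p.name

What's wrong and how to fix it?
Bug: An inner join excludes parents with zero children

Fix: Use LEFT JOIN so parents without children still appear (COUNT(c.id) gives 0)

Corrected query:
SELECT p.name, COUNT(c.id) FROM customers p LEFT JOIN purchases c ON c.customer_id = p.id GROUP BY p.name

Result:
name  | COUNT(c.id)
------+------------
Alice | 1          
Bob   | 2          
Carol | 0          
Eve   | 4          
Frank | 1          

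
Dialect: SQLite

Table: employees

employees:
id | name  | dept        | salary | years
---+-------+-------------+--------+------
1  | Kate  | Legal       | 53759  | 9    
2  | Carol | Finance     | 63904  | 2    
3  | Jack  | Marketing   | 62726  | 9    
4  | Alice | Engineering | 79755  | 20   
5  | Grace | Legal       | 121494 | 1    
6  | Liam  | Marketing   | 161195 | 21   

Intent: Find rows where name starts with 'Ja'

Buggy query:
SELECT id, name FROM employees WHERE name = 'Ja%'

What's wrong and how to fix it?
Bug: '=' compares the literal string including the % character; pattern matching needs LIKE

Fix: Replace '=' with LIKE so 'Ja%' is treated as a pattern

Corrected query:
SELECT id, name FROM employees WHERE name LIKE 'Ja%'

Result:
id | name
---+-----
3  | Jack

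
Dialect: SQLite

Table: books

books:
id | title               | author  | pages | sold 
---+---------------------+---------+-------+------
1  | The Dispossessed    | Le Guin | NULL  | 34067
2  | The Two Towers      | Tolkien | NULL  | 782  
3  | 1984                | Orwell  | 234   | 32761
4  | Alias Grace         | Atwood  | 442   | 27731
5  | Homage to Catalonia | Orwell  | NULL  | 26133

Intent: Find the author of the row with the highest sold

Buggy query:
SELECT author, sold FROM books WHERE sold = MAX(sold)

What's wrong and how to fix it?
Bug: MAX(sold) is an aggregate and cannot be used directly in WHERE

Fix: Wrap MAX in a scalar subquery so WHERE compares against a single value

Corrected query:
SELECT author, sold FROM books WHERE sold = (SELECT MAX(sold) FROM books)

Result:
author  | sold 
--------+------
Le Guin | 34067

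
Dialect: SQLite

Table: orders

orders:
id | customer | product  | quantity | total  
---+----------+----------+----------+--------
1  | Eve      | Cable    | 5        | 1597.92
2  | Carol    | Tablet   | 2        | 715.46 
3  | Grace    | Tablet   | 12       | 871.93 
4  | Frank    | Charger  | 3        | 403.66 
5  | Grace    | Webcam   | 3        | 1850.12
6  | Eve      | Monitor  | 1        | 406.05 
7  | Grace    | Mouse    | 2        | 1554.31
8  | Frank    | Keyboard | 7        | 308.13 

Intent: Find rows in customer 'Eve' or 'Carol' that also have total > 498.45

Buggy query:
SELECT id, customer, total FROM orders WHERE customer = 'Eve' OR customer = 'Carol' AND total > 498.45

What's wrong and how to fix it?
Bug: AND binds tighter than OR, so this parses as customer = 'Eve' OR (customer = 'Carol' AND total > 498.45)

Fix: Group the OR with parentheses (or use IN), then AND the threshold

Corrected query:
SELECT id, customer, total FROM orders WHERE (customer = 'Eve' OR customer = 'Carol') AND total > 498.45

Result:
id | customer | total  
---+----------+--------
1  | Eve      | 1597.92
2  | Carol    | 715.46 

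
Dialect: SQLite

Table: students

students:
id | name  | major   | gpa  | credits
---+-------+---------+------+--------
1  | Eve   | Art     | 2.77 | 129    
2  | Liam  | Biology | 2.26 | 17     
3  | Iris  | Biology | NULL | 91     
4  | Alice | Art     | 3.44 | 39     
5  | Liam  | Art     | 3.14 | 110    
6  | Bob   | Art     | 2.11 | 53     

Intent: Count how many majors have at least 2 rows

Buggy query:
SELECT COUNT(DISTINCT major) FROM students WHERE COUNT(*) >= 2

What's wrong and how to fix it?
Bug: WHERE filters individual rows, not groups, so a group-level COUNT is invalid there

Fix: Use a subquery that GROUPs and filters with HAVING, then count its rows

Corrected query:
SELECT COUNT(*) FROM (SELECT major FROM students GROUP BY major HAVING COUNT(*) >= 2)

Result:
COUNT(*)
--------
2       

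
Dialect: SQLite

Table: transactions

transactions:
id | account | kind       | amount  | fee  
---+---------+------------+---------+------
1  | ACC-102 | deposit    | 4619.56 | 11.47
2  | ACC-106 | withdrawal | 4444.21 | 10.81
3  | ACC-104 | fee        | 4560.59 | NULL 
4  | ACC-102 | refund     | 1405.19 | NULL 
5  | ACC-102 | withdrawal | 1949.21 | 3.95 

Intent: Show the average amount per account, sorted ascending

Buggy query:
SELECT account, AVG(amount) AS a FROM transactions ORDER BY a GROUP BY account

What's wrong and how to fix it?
Bug: GROUP BY must precede ORDER BY

Fix: Reorder: SELECT … FROM … GROUP BY … ORDER BY …

Corrected query:
SELECT account, AVG(amount) AS a FROM transactions GROUP BY account ORDER BY a

Result:
account | a          
--------+------------
ACC-102 | 2657.986667
ACC-106 | 4444.21    
ACC-104 | 4560.59    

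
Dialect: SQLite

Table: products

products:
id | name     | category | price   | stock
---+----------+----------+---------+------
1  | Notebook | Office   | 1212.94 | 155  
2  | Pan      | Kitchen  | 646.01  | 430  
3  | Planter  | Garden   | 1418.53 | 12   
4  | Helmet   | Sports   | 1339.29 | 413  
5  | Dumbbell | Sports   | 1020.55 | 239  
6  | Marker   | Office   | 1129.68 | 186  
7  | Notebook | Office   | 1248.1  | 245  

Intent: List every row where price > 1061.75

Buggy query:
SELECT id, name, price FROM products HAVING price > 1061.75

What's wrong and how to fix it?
Bug: This is a non-aggregate query (no GROUP BY, no aggregates), so in SQLite the HAVING clause is invalid here; a row-level condition belongs in WHERE

Fix: Replace HAVING with WHERE since the condition applies to individual rows

Corrected query:
SELECT id, name, price FROM products WHERE price > 1061.75

Result:
id | name     | price  
---+----------+--------
1  | Notebook | 1212.94
3  | Planter  | 1418.53
4  | Helmet   | 1339.29
6  | Marker   | 1129.68
7  | Notebook | 1248.1 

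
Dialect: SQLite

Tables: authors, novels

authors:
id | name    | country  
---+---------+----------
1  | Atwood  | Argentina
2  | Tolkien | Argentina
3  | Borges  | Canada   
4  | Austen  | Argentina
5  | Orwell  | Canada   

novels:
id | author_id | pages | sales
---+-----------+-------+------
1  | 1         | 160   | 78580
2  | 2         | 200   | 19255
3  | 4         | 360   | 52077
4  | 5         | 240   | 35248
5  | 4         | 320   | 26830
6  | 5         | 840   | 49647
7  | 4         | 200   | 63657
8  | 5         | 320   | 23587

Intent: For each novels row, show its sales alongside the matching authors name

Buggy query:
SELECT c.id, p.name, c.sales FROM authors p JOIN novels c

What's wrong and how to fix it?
Bug: JOIN with no ON clause produces a cartesian product; every novels row pairs with every authors row

Fix: Specify the join condition linking the foreign key to the parent id

Corrected query:
SELECT c.id, p.name, c.sales FROM authors p JOIN novels c ON c.author_id = p.id

Result:
id | name    | sales
---+---------+------
1  | Atwood  | 78580
2  | Tolkien | 19255
3  | Austen  | 52077
4  | Orwell  | 35248
5  | Austen  | 26830
6  | Orwell  | 49647
7  | Austen  | 63657
8  | Orwell  | 23587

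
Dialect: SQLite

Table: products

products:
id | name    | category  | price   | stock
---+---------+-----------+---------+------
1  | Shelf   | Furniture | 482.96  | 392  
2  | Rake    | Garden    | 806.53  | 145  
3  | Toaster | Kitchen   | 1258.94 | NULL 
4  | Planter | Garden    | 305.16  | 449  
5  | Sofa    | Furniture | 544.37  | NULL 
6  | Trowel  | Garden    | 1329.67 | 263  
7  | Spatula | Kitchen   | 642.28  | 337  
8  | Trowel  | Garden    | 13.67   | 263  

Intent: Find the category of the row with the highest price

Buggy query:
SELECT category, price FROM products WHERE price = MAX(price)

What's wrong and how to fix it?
Bug: WHERE is evaluated per row; an aggregate over the whole table isn't defined there

Fix: Wrap MAX in a scalar subquery so WHERE compares against a single value

Corrected query:
SELECT category, price FROM products WHERE price = (SELECT MAX(price) FROM products)

Result:
category | price  
---------+--------
Garden   | 1329.67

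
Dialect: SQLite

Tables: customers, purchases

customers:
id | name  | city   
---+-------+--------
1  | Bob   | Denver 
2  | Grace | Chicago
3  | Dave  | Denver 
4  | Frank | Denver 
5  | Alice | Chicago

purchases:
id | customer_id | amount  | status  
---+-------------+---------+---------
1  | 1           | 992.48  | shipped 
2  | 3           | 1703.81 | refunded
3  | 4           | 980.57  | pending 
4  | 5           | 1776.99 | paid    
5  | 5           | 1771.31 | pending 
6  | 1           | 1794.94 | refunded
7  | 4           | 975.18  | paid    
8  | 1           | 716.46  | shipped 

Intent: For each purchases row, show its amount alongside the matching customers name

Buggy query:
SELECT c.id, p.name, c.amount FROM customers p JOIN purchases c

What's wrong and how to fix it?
Bug: Missing join condition: each purchases row is matched to all customers rows instead of just its own

Fix: Specify the join condition linking the foreign key to the parent id

Corrected query:
SELECT c.id, p.name, c.amount FROM customers p JOIN purchases c ON c.customer_id = p.id

Result:
id | name  | amount 
---+-------+--------
1  | Bob   | 992.48 
2  | Dave  | 1703.81
3  | Frank | 980.57 
4  | Alice | 1776.99
5  | Alice | 1771.31
6  | Bob   | 1794.94
7  | Frank | 975.18 
8  | Bob   | 716.46 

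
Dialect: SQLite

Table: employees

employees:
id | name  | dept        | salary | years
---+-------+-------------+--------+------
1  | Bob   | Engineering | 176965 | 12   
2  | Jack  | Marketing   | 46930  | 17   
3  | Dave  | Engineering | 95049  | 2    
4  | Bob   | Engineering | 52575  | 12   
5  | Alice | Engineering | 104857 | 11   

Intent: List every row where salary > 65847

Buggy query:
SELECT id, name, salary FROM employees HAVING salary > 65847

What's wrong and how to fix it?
Bug: HAVING filters the output of aggregation, but this query has no GROUP BY and no aggregate functions, so SQLite rejects it (HAVING clause on a non-aggregate query); the condition here is per row

Fix: Use WHERE for row-level filtering

Corrected query:
SELECT id, name, salary FROM employees WHERE salary > 65847

Result:
id | name  | salary
---+-------+-------
1  | Bob   | 176965
3  | Dave  | 95049 
5  | Alice | 104857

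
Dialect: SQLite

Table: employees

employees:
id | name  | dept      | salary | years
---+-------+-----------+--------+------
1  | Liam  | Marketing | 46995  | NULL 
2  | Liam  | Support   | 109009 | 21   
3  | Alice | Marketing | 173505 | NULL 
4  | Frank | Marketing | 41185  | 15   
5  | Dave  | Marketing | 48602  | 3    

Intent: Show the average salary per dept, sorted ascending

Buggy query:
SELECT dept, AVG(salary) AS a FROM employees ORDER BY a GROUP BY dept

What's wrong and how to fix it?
Bug: GROUP BY must precede ORDER BY

Fix: Reorder: SELECT … FROM … GROUP BY … ORDER BY …

Corrected query:
SELECT dept, AVG(salary) AS a FROM employees GROUP BY dept ORDER BY a

Result:
dept      | a       
----------+---------
Marketing | 77571.75
Support   | 109009  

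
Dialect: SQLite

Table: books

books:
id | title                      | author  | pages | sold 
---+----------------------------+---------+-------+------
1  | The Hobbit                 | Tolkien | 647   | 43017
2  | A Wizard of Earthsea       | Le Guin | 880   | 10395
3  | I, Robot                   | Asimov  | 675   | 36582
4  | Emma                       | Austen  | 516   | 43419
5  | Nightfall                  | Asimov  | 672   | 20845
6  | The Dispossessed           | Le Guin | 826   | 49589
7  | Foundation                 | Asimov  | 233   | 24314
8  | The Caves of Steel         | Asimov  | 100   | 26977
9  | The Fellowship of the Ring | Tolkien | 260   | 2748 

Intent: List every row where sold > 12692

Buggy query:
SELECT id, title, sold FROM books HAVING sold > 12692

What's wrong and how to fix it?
Bug: This is a non-aggregate query (no GROUP BY, no aggregates), so in SQLite the HAVING clause is invalid here; a row-level condition belongs in WHERE

Fix: Replace HAVING with WHERE since the condition applies to individual rows

Corrected query:
SELECT id, title, sold FROM books WHERE sold > 12692

Result:
id | title              | sold 
---+--------------------+------
1  | The Hobbit         | 43017
3  | I, Robot           | 36582
4  | Emma               | 43419
5  | Nightfall          | 20845
6  | The Dispossessed   | 49589
7  | Foundation         | 24314
8  | The Caves of Steel | 26977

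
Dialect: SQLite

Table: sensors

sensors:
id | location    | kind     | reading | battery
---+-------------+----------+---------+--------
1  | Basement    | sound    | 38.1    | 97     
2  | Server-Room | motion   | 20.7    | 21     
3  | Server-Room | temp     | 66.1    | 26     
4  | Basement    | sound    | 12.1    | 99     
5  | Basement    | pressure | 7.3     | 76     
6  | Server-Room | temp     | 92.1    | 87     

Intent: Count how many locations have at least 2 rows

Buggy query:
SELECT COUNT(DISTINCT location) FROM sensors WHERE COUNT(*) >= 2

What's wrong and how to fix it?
Bug: WHERE filters individual rows, not groups, so a group-level COUNT is invalid there

Fix: Group first with HAVING COUNT(*) >= 2, then COUNT the resulting groups

Corrected query:
SELECT COUNT(*) FROM (SELECT location FROM sensors GROUP BY location HAVING COUNT(*) >= 2)

Result:
COUNT(*)
--------
2       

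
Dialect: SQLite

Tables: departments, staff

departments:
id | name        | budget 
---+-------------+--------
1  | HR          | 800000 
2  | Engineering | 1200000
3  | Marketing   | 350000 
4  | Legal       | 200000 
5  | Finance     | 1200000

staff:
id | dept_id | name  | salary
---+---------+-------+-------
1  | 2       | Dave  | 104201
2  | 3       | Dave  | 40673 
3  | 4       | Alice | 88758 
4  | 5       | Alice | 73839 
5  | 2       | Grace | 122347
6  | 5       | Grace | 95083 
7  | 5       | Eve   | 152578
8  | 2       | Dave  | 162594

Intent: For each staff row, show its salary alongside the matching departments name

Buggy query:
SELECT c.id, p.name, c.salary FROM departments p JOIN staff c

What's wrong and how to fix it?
Bug: Missing join condition: each staff row is matched to all departments rows instead of just its own

Fix: Add ON c.dept_id = p.id to the JOIN

Corrected query:
SELECT c.id, p.name, c.salary FROM departments p JOIN staff c ON c.dept_id = p.id

Result:
id | name        | salary
---+-------------+-------
1  | Engineering | 104201
2  | Marketing   | 40673 
3  | Legal       | 88758 
4  | Finance     | 73839 
5  | Engineering | 122347
6  | Finance     | 95083 
7  | Finance     | 152578
8  | Engineering | 162594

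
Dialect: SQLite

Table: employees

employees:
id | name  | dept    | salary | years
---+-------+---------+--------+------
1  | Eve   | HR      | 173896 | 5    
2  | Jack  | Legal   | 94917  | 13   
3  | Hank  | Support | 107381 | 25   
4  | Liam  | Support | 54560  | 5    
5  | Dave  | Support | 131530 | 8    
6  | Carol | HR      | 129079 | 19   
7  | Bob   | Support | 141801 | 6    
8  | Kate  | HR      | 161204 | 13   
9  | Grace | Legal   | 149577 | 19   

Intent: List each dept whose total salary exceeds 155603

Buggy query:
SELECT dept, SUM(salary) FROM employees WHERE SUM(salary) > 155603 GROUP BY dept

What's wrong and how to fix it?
Bug: Aggregate functions cannot appear in a WHERE clause

Fix: Move the aggregate condition to a HAVING clause

Corrected query:
SELECT dept, SUM(salary) FROM employees GROUP BY dept HAVING SUM(salary) > 155603

Result:
dept    | SUM(salary)
--------+------------
HR      | 464179     
Legal   | 244494     
Support | 435272     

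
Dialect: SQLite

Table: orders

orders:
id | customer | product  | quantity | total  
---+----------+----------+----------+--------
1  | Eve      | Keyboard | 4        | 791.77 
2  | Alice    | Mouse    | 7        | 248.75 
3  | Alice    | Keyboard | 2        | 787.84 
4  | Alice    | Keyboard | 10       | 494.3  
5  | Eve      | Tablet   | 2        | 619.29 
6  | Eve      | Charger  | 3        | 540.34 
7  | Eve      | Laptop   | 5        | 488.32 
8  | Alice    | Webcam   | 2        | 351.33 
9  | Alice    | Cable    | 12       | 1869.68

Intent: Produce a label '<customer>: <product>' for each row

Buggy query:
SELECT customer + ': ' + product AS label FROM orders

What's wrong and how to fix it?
Bug: SQLite uses || for string concatenation; + coerces text to numbers (yielding 0)

Fix: Use the || operator for string concatenation

Corrected query:
SELECT customer || ': ' || product AS label FROM orders

Result:
label          
---------------
Eve: Keyboard  
Alice: Mouse   
Alice: Keyboard
Alice: Keyboard
Eve: Tablet    
Eve: Charger   
Eve: Laptop    
Alice: Webcam  
Alice: Cable   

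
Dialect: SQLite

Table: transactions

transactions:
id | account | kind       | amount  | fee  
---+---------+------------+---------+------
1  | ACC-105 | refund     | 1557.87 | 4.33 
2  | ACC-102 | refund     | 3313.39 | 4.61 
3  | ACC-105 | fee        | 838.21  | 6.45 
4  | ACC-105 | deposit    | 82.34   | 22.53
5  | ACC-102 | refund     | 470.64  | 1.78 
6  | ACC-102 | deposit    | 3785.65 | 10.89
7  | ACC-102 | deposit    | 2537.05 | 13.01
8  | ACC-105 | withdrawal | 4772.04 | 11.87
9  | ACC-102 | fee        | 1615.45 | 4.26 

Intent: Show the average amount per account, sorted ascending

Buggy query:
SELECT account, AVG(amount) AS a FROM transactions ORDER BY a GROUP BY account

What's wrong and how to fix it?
Bug: ORDER BY appears before GROUP BY; SQL clause order requires GROUP BY first

Fix: Reorder: SELECT … FROM … GROUP BY … ORDER BY …

Corrected query:
SELECT account, AVG(amount) AS a FROM transactions GROUP BY account ORDER BY a

Result:
account | a       
--------+---------
ACC-105 | 1812.615
ACC-102 | 2344.436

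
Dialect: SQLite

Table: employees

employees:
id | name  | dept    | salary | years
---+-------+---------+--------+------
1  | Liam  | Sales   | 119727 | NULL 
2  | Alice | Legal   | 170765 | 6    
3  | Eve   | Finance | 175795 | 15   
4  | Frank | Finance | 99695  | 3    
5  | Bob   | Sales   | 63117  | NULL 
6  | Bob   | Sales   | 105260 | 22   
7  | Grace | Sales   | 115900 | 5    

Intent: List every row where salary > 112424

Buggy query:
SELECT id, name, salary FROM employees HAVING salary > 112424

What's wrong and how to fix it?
Bug: This is a non-aggregate query (no GROUP BY, no aggregates), so in SQLite the HAVING clause is invalid here; a row-level condition belongs in WHERE

Fix: Use WHERE for row-level filtering

Corrected query:
SELECT id, name, salary FROM employees WHERE salary > 112424

Result:
id | name  | salary
---+-------+-------
1  | Liam  | 119727
2  | Alice | 170765
3  | Eve   | 175795
7  | Grace | 115900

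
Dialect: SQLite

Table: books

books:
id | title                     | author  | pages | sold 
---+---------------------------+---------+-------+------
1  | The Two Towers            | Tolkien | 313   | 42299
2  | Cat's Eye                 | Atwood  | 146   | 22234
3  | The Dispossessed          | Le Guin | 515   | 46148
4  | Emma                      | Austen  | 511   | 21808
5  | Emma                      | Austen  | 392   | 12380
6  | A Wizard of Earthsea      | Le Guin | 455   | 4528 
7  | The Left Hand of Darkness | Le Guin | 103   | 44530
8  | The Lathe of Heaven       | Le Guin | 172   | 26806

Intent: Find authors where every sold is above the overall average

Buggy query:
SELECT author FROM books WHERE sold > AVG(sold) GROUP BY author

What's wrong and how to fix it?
Bug: AVG() is an aggregate; it can't sit directly in WHERE

Fix: Compute the overall average in a scalar subquery and compare each group's MIN against it in HAVING

Corrected query:
SELECT author FROM books GROUP BY author HAVING MIN(sold) > (SELECT AVG(sold) FROM books)

Result:
author 
-------
Tolkien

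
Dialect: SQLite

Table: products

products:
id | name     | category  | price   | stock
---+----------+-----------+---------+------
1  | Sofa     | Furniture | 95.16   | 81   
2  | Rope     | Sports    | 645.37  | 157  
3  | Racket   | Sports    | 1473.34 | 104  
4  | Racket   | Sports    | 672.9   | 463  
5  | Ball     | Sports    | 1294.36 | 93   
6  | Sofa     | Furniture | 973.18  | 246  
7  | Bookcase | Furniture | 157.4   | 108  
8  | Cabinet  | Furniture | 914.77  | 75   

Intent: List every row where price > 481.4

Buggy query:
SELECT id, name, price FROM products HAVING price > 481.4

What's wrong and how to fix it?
Bug: HAVING filters the output of aggregation, but this query has no GROUP BY and no aggregate functions, so SQLite rejects it (HAVING clause on a non-aggregate query); the condition here is per row

Fix: Use WHERE for row-level filtering

Corrected query:
SELECT id, name, price FROM products WHERE price > 481.4

Result:
id | name    | price  
---+---------+--------
2  | Rope    | 645.37 
3  | Racket  | 1473.34
4  | Racket  | 672.9  
5  | Ball    | 1294.36
6  | Sofa    | 973.18 
8  | Cabinet | 914.77 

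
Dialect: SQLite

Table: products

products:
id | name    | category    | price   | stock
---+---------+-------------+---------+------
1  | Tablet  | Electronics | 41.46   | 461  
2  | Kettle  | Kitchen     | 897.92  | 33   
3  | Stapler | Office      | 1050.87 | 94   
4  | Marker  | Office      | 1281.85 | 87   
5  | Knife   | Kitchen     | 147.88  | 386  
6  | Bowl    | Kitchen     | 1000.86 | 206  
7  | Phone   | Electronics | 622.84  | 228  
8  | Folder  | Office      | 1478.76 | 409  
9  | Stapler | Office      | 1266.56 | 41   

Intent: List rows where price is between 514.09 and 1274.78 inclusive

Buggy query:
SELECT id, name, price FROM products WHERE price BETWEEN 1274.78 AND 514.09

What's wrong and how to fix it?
Bug: BETWEEN expects the lower bound first; with 1274.78 AND 514.09 the range is empty

Fix: Write BETWEEN 514.09 AND 1274.78

Corrected query:
SELECT id, name, price FROM products WHERE price BETWEEN 514.09 AND 1274.78

Result:
id | name    | price  
---+---------+--------
2  | Kettle  | 897.92 
3  | Stapler | 1050.87
6  | Bowl    | 1000.86
7  | Phone   | 622.84 
9  | Stapler | 1266.56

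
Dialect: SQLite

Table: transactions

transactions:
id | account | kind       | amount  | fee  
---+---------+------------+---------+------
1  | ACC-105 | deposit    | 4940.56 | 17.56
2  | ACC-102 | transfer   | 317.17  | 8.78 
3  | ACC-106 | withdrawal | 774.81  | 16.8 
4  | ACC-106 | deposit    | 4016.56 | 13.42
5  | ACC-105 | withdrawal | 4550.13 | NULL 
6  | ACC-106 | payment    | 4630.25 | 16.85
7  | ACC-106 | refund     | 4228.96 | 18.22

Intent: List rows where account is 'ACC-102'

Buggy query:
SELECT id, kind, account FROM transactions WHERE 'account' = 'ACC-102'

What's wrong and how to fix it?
Bug: 'account' in single quotes is a string literal, not the column; the comparison is literal-vs-literal and never true

Fix: Remove the quotes around the column name (or use double quotes for an identifier)

Corrected query:
SELECT id, kind, account FROM transactions WHERE account = 'ACC-102'

Result:
id | kind     | account
---+----------+--------
2  | transfer | ACC-102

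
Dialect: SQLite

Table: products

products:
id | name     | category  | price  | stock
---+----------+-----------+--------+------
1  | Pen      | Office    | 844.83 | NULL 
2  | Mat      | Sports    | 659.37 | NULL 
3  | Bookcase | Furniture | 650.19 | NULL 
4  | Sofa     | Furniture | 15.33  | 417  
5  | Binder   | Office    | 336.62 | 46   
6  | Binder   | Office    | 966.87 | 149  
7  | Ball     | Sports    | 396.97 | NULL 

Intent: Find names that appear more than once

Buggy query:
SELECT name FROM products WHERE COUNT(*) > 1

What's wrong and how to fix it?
Bug: COUNT(*) is an aggregate and cannot be used in WHERE

Fix: GROUP BY name, then filter groups with HAVING COUNT(*) > 1

Corrected query:
SELECT name FROM products GROUP BY name HAVING COUNT(*) > 1

Result:
name  
------
Binder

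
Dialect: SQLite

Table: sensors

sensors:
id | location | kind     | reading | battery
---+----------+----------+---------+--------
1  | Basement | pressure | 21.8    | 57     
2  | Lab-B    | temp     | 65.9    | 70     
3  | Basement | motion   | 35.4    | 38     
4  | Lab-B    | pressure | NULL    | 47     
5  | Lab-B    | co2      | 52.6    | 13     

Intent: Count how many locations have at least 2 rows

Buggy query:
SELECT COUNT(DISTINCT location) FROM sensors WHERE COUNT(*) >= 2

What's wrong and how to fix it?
Bug: COUNT(*) cannot appear in WHERE; the per-group count doesn't exist yet

Fix: Use a subquery that GROUPs and filters with HAVING, then count its rows

Corrected query:
SELECT COUNT(*) FROM (SELECT location FROM sensors GROUP BY location HAVING COUNT(*) >= 2)

Result:
COUNT(*)
--------
2       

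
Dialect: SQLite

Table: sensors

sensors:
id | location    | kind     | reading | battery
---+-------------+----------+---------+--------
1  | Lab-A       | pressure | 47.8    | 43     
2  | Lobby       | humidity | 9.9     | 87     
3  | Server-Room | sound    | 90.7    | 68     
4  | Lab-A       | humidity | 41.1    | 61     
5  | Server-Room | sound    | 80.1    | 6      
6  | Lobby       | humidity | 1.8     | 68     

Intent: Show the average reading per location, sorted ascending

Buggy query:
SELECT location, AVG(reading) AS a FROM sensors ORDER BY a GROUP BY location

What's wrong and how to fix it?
Bug: GROUP BY must precede ORDER BY

Fix: Reorder: SELECT … FROM … GROUP BY … ORDER BY …

Corrected query:
SELECT location, AVG(reading) AS a FROM sensors GROUP BY location ORDER BY a

Result:
location    | a    
------------+------
Lobby       | 5.85 
Lab-A       | 44.45
Server-Room | 85.4 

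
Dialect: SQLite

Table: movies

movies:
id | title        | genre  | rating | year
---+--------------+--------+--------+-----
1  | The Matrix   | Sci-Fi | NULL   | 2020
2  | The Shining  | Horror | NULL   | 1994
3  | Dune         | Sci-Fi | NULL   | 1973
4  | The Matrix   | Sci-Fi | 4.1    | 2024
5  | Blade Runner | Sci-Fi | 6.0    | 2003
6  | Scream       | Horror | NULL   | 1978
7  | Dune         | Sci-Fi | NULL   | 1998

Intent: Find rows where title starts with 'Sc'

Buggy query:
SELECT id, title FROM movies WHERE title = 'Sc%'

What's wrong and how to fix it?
Bug: '=' compares the literal string including the % character; pattern matching needs LIKE

Fix: Use LIKE for wildcard pattern matching

Corrected query:
SELECT id, title FROM movies WHERE title LIKE 'Sc%'

Result:
id | title 
---+-------
6  | Scream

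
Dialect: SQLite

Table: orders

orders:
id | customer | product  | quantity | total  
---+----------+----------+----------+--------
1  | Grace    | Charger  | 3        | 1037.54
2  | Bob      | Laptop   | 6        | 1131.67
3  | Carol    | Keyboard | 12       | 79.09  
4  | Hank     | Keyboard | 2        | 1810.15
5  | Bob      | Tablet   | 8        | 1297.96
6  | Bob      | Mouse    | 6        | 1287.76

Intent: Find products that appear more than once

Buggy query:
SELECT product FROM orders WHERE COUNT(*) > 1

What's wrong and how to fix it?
Bug: COUNT(*) is an aggregate and cannot be used in WHERE

Fix: Group first, then use HAVING for the count condition

Corrected query:
SELECT product FROM orders GROUP BY product HAVING COUNT(*) > 1

Result:
product 
--------
Keyboard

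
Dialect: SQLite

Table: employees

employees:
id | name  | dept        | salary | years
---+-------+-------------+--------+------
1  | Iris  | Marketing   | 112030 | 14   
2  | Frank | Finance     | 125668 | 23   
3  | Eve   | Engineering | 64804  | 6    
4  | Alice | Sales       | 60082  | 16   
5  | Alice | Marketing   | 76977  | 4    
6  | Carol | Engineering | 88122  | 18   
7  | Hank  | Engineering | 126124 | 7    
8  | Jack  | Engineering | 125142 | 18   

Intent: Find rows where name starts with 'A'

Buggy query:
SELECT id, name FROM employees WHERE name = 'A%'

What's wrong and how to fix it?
Bug: Wildcards only work with LIKE; '=' treats '%' as a literal character

Fix: Use LIKE for wildcard pattern matching

Corrected query:
SELECT id, name FROM employees WHERE name LIKE 'A%'

Result:
id | name 
---+------
4  | Alice
5  | Alice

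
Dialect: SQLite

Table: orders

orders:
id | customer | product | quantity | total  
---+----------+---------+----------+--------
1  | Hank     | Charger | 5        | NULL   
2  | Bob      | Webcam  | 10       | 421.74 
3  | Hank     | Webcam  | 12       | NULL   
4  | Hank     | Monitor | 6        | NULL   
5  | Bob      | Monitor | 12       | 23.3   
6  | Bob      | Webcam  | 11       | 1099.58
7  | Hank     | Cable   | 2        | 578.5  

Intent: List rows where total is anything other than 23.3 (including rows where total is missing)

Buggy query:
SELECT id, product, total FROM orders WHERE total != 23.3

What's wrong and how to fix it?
Bug: Inequality against NULL is unknown, not true; rows with NULL are dropped

Fix: Handle NULL separately with IS NULL alongside the inequality

Corrected query:
SELECT id, product, total FROM orders WHERE total != 23.3 OR total IS NULL

Result:
id | product | total  
---+---------+--------
1  | Charger | NULL   
2  | Webcam  | 421.74 
3  | Webcam  | NULL   
4  | Monitor | NULL   
6  | Webcam  | 1099.58
7  | Cable   | 578.5  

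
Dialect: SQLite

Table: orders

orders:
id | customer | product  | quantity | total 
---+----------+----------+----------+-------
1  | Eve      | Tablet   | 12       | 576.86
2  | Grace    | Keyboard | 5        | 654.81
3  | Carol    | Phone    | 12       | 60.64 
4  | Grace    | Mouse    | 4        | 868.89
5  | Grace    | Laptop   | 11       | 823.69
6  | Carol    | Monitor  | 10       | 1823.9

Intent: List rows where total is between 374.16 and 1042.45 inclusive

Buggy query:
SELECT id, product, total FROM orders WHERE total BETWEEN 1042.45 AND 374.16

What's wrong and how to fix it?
Bug: BETWEEN expects the lower bound first; with 1042.45 AND 374.16 the range is empty

Fix: Write BETWEEN 374.16 AND 1042.45

Corrected query:
SELECT id, product, total FROM orders WHERE total BETWEEN 374.16 AND 1042.45

Result:
id | product  | total 
---+----------+-------
1  | Tablet   | 576.86
2  | Keyboard | 654.81
4  | Mouse    | 868.89
5  | Laptop   | 823.69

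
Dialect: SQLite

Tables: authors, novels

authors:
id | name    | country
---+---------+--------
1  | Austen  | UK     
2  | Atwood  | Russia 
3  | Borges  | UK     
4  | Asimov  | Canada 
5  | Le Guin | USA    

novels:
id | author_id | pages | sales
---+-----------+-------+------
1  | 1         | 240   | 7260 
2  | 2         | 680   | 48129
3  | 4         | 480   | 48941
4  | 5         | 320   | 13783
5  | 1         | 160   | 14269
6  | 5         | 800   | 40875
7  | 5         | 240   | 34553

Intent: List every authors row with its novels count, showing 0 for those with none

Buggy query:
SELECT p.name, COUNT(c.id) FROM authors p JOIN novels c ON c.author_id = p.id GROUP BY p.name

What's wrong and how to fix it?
Bug: An inner join excludes parents with zero children

Fix: Use LEFT JOIN so parents without children still appear (COUNT(c.id) gives 0)

Corrected query:
SELECT p.name, COUNT(c.id) FROM authors p LEFT JOIN novels c ON c.author_id = p.id GROUP BY p.name

Result:
name    | COUNT(c.id)
--------+------------
Asimov  | 1          
Atwood  | 1          
Austen  | 2          
Borges  | 0          
Le Guin | 3          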